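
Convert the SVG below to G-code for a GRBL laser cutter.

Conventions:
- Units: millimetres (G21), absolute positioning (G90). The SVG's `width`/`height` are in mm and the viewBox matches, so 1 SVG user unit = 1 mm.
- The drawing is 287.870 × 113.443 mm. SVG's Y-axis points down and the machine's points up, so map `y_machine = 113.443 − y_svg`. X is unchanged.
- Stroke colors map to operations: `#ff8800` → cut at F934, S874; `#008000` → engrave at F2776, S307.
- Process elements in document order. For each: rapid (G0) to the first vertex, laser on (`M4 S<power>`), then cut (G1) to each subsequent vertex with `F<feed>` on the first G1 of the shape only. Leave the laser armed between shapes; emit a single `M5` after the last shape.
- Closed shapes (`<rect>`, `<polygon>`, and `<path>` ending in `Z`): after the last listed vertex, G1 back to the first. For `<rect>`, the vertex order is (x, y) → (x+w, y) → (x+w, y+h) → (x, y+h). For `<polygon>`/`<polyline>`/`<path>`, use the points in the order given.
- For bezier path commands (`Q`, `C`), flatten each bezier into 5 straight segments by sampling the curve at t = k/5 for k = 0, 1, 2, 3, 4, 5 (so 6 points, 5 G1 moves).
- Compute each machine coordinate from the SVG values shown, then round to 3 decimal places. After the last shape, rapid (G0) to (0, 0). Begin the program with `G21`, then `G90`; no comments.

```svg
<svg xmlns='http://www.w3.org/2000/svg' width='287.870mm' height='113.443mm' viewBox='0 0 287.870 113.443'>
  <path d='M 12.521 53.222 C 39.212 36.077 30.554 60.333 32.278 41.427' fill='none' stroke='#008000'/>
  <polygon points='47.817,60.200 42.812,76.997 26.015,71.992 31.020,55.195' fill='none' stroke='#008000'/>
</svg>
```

G21
G90
G0 X12.521 Y60.221
M4 S307
G1 X24.660 Y66.216 F2776
G1 X30.509 Y66.335
G1 X32.266 Y64.635
G1 X32.124 Y65.175
G1 X32.278 Y72.016
G0 X47.817 Y53.243
M4 S307
G1 X42.812 Y36.446 F2776
G1 X26.015 Y41.451
G1 X31.020 Y58.248
G1 X47.817 Y53.243
M5
G0 X0.000 Y0.000

1 u = 1 mm; y_m = 113.443 − y.

[1] `<path>` cubic bezier, #008000→engrave S307 F2776: (12.521,60.221) → (24.660,66.216) → (30.509,66.335) → (32.266,64.635) → (32.124,65.175) → (32.278,72.016)

[2] `<polygon>` regular polygon, #008000→engrave S307 F2776: (47.817,53.243) → (42.812,36.446) → (26.015,41.451) → (31.020,58.248) → (47.817,53.243) (closed)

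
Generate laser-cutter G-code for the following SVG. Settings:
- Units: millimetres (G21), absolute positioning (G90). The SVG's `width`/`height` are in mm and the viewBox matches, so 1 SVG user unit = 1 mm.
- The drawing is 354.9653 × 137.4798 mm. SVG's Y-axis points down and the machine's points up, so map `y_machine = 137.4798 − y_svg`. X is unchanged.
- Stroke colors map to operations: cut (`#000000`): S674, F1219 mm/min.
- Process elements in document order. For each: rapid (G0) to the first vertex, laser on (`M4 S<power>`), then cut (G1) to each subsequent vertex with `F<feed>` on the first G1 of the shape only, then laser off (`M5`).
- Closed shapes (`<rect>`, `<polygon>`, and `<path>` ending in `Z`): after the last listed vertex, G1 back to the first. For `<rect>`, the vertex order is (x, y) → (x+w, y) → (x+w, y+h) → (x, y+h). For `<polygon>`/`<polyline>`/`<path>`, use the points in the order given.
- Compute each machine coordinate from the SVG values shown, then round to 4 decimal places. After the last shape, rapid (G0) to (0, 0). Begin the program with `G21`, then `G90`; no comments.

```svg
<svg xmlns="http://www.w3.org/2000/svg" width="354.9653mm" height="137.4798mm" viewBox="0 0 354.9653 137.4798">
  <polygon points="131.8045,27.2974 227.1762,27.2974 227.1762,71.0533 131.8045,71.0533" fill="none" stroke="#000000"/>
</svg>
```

viewBox `0 0 354.9653 137.4798` with mm width/height → 1 unit = 1 mm. Flip: y_m = 137.4798 − y_svg.

**Shape 1** — `<polygon>` rectangle, stroke `#000000` → cut (S674, F1219). Machine vertices: (131.8045,110.1824) → (227.1762,110.1824) → (227.1762,66.4265) → (131.8045,66.4265) → (131.8045,110.1824). Closed: final G1 returns to the first vertex.

G21
G90
G0 X131.8045 Y110.1824
M4 S674
G1 X227.1762 Y110.1824 F1219
G1 X227.1762 Y66.4265
G1 X131.8045 Y66.4265
G1 X131.8045 Y110.1824
M5
G0 X0.0000 Y0.0000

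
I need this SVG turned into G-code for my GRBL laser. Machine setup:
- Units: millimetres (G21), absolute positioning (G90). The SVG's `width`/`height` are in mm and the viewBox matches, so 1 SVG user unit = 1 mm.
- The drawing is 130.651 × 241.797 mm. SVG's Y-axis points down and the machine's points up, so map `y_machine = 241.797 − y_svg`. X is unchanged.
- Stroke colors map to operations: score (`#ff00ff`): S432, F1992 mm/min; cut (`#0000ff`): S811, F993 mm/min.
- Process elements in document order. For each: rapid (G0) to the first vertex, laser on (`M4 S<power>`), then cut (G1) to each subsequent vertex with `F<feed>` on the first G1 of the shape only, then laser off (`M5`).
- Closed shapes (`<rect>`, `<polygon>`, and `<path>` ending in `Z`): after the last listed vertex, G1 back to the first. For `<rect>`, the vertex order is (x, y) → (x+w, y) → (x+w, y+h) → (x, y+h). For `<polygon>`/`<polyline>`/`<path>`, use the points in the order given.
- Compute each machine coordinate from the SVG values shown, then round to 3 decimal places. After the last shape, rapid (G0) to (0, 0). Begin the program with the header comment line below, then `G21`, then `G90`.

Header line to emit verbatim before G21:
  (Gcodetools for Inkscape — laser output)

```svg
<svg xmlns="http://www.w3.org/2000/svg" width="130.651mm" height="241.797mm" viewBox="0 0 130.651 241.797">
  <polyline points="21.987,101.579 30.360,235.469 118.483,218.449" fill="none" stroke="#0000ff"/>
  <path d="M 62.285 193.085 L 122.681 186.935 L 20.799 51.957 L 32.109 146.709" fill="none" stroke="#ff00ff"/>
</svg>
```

Since the viewBox matches the mm dimensions, user units are millimetres directly. The only transform is the Y-flip y_m = 241.797 − y_svg.

Shape 1 is a open polyline drawn with `<polyline>`. Its stroke #0000ff means cut at S811, F993. After flipping Y the toolpath is (21.987,140.218) → (30.360,6.328) → (118.483,23.348).

Shape 2 is a open polyline drawn with `<path>`. Its stroke #ff00ff means score at S432, F1992. After flipping Y the toolpath is (62.285,48.712) → (122.681,54.862) → (20.799,189.840) → (32.109,95.088).

(Gcodetools for Inkscape — laser output)
G21
G90
G0 X21.987 Y140.218
M4 S811
G1 X30.360 Y6.328 F993
G1 X118.483 Y23.348
M5
G0 X62.285 Y48.712
M4 S432
G1 X122.681 Y54.862 F1992
G1 X20.799 Y189.840
G1 X32.109 Y95.088
M5
G0 X0.000 Y0.000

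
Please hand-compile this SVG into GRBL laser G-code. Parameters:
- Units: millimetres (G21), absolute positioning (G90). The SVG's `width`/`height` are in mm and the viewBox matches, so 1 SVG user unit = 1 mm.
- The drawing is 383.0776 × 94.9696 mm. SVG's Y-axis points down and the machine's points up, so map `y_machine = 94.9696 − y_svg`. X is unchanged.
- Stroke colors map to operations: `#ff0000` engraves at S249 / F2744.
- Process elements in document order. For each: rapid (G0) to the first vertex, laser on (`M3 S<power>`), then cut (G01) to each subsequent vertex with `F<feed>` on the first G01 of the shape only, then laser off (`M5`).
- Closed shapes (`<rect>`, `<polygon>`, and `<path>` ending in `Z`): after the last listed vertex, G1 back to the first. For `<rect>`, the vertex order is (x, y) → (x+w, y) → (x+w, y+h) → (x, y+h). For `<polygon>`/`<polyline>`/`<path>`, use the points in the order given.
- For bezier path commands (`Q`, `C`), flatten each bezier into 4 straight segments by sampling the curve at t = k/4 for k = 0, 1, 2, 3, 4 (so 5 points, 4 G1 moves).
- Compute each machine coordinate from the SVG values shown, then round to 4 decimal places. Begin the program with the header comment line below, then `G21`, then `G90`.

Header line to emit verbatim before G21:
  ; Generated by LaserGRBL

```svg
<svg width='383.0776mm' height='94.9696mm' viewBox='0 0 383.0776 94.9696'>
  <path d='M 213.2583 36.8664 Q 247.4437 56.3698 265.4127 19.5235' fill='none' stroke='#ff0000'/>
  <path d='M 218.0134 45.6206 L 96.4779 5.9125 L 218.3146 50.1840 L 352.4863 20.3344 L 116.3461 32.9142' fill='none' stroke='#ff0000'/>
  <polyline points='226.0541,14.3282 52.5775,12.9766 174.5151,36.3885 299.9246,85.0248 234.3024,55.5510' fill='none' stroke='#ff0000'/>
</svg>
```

; Generated by LaserGRBL
G21
G90
G0 X213.2583 Y58.1032
M3 S249
G01 X229.3375 Y51.8734 F2744
G01 X243.3896 Y52.6872
G01 X255.4147 Y60.5448
G01 X265.4127 Y75.4461
M5
G0 X218.0134 Y49.3490
M3 S249
G01 X96.4779 Y89.0571 F2744
G01 X218.3146 Y44.7856
G01 X352.4863 Y74.6352
G01 X116.3461 Y62.0554
M5
G0 X226.0541 Y80.6414
M3 S249
G01 X52.5775 Y81.9930 F2744
G01 X174.5151 Y58.5811
G01 X299.9246 Y9.9448
G01 X234.3024 Y39.4186
M5

viewBox `0 0 383.0776 94.9696` with mm width/height → 1 unit = 1 mm. Flip: y_m = 94.9696 − y_svg.

**Shape 1** — `<path>` quadratic bezier, stroke `#ff0000` → engrave (S249, F2744). Control points (SVG): P0=(213.2583,36.8664), P1=(247.4437,56.3698), P2=(265.4127,19.5235); sampled at t=k/4. Machine vertices: (213.2583,58.1032) → (229.3375,51.8734) → (243.3896,52.6872) → (255.4147,60.5448) → (265.4127,75.4461). Open path.

**Shape 2** — `<path>` open polyline, stroke `#ff0000` → engrave (S249, F2744). Machine vertices: (218.0134,49.3490) → (96.4779,89.0571) → (218.3146,44.7856) → (352.4863,74.6352) → (116.3461,62.0554). Open path.

**Shape 3** — `<polyline>` open polyline, stroke `#ff0000` → engrave (S249, F2744). Machine vertices: (226.0541,80.6414) → (52.5775,81.9930) → (174.5151,58.5811) → (299.9246,9.9448) → (234.3024,39.4186). Open path.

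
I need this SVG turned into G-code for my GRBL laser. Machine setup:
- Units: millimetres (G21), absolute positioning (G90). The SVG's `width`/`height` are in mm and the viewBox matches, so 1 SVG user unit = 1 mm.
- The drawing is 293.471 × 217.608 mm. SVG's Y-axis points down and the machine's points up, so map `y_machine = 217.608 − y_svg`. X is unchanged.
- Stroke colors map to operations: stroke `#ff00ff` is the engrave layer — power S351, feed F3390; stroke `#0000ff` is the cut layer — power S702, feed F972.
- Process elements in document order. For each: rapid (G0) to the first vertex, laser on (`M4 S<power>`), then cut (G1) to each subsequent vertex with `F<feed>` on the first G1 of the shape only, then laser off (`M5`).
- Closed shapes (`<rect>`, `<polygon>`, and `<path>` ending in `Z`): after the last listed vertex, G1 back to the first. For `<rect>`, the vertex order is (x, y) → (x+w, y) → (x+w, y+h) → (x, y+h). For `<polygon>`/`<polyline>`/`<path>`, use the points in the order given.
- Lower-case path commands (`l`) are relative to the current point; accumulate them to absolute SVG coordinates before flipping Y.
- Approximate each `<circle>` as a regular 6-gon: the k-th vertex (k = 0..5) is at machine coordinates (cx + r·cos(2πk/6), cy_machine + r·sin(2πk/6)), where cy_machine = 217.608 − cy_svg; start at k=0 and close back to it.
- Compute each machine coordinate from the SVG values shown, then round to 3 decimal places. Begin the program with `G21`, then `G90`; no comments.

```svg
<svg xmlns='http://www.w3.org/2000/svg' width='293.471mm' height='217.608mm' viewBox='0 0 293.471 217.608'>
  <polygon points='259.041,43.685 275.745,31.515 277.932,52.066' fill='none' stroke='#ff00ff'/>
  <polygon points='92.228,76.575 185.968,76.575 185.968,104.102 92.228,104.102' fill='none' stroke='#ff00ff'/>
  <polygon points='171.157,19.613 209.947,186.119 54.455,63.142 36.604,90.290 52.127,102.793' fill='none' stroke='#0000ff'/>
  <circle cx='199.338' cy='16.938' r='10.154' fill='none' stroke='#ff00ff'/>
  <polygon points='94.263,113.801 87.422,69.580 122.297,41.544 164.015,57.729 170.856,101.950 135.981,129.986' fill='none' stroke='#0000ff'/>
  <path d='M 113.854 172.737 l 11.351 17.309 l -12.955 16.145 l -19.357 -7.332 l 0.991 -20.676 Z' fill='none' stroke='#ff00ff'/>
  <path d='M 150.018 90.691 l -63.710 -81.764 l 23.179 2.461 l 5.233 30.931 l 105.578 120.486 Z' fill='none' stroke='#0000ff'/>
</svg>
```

viewBox `0 0 293.471 217.608` with mm width/height → 1 unit = 1 mm. Flip: y_m = 217.608 − y_svg.

**Shape 1** — `<polygon>` regular polygon, stroke `#ff00ff` → engrave (S351, F3390). Machine vertices: (259.041,173.923) → (275.745,186.093) → (277.932,165.542) → (259.041,173.923). Closed: final G1 returns to the first vertex.

**Shape 2** — `<polygon>` rectangle, stroke `#ff00ff` → engrave (S351, F3390). Machine vertices: (92.228,141.033) → (185.968,141.033) → (185.968,113.506) → (92.228,113.506) → (92.228,141.033). Closed: final G1 returns to the first vertex.

**Shape 3** — `<polygon>` closed polygon, stroke `#0000ff` → cut (S702, F972). Machine vertices: (171.157,197.995) → (209.947,31.489) → (54.455,154.466) → (36.604,127.318) → (52.127,114.815) → (171.157,197.995). Closed: final G1 returns to the first vertex.

**Shape 4** — `<circle>` circle, stroke `#ff00ff` → engrave (S351, F3390). Machine vertices: (209.492,200.670) → (204.415,209.464) → (194.261,209.464) → (189.184,200.670) → (194.261,191.876) → (204.415,191.876) → (209.492,200.670). Closed: final G1 returns to the first vertex.

**Shape 5** — `<polygon>` regular polygon, stroke `#0000ff` → cut (S702, F972). Machine vertices: (94.263,103.807) → (87.422,148.028) → (122.297,176.064) → (164.015,159.879) → (170.856,115.658) → (135.981,87.622) → (94.263,103.807). Closed: final G1 returns to the first vertex.

**Shape 6** — `<path>` regular polygon, stroke `#ff00ff` → engrave (S351, F3390). Machine vertices: (113.854,44.871) → (125.205,27.562) → (112.250,11.417) → (92.893,18.749) → (93.884,39.425) → (113.854,44.871). Closed: final G1 returns to the first vertex.

**Shape 7** — `<path>` closed polygon, stroke `#0000ff` → cut (S702, F972). Machine vertices: (150.018,126.917) → (86.308,208.681) → (109.487,206.220) → (114.720,175.289) → (220.298,54.803) → (150.018,126.917). Closed: final G1 returns to the first vertex.

G21
G90
G0 X259.041 Y173.923
M4 S351
G1 X275.745 Y186.093 F3390
G1 X277.932 Y165.542
G1 X259.041 Y173.923
M5
G0 X92.228 Y141.033
M4 S351
G1 X185.968 Y141.033 F3390
G1 X185.968 Y113.506
G1 X92.228 Y113.506
G1 X92.228 Y141.033
M5
G0 X171.157 Y197.995
M4 S702
G1 X209.947 Y31.489 F972
G1 X54.455 Y154.466
G1 X36.604 Y127.318
G1 X52.127 Y114.815
G1 X171.157 Y197.995
M5
G0 X209.492 Y200.670
M4 S351
G1 X204.415 Y209.464 F3390
G1 X194.261 Y209.464
G1 X189.184 Y200.670
G1 X194.261 Y191.876
G1 X204.415 Y191.876
G1 X209.492 Y200.670
M5
G0 X94.263 Y103.807
M4 S702
G1 X87.422 Y148.028 F972
G1 X122.297 Y176.064
G1 X164.015 Y159.879
G1 X170.856 Y115.658
G1 X135.981 Y87.622
G1 X94.263 Y103.807
M5
G0 X113.854 Y44.871
M4 S351
G1 X125.205 Y27.562 F3390
G1 X112.250 Y11.417
G1 X92.893 Y18.749
G1 X93.884 Y39.425
G1 X113.854 Y44.871
M5
G0 X150.018 Y126.917
M4 S702
G1 X86.308 Y208.681 F972
G1 X109.487 Y206.220
G1 X114.720 Y175.289
G1 X220.298 Y54.803
G1 X150.018 Y126.917
M5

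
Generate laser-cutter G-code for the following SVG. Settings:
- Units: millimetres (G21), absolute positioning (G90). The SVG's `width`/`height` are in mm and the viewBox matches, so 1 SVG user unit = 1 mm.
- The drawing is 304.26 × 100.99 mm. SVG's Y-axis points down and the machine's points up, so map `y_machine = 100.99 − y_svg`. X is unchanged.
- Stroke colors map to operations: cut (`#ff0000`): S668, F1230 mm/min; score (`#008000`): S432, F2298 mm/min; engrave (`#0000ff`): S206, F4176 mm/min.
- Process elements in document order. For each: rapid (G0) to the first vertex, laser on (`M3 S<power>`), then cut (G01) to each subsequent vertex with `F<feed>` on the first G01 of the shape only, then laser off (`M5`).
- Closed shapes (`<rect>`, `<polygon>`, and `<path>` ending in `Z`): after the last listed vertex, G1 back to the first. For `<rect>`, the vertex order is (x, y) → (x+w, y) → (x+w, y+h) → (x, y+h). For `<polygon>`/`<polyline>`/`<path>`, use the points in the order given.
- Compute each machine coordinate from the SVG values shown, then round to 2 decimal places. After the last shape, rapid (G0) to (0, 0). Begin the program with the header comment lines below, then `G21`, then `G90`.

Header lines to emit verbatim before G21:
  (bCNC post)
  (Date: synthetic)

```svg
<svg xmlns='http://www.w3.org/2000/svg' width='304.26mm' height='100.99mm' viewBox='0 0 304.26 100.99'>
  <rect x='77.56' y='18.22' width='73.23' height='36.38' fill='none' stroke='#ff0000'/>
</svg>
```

Since the viewBox matches the mm dimensions, user units are millimetres directly. The only transform is the Y-flip y_m = 100.99 − y_svg.

Shape 1 is a rectangle drawn with `<rect>`. Its stroke #ff0000 means cut at S668, F1230. After flipping Y the toolpath is (77.56,82.77) → (150.79,82.77) → (150.79,46.39) → (77.56,46.39) → (77.56,82.77), returning to the start.

(bCNC post)
(Date: synthetic)
G21
G90
G0 X77.56 Y82.77
M3 S668
G01 X150.79 Y82.77 F1230
G01 X150.79 Y46.39
G01 X77.56 Y46.39
G01 X77.56 Y82.77
M5
G0 X0.00 Y0.00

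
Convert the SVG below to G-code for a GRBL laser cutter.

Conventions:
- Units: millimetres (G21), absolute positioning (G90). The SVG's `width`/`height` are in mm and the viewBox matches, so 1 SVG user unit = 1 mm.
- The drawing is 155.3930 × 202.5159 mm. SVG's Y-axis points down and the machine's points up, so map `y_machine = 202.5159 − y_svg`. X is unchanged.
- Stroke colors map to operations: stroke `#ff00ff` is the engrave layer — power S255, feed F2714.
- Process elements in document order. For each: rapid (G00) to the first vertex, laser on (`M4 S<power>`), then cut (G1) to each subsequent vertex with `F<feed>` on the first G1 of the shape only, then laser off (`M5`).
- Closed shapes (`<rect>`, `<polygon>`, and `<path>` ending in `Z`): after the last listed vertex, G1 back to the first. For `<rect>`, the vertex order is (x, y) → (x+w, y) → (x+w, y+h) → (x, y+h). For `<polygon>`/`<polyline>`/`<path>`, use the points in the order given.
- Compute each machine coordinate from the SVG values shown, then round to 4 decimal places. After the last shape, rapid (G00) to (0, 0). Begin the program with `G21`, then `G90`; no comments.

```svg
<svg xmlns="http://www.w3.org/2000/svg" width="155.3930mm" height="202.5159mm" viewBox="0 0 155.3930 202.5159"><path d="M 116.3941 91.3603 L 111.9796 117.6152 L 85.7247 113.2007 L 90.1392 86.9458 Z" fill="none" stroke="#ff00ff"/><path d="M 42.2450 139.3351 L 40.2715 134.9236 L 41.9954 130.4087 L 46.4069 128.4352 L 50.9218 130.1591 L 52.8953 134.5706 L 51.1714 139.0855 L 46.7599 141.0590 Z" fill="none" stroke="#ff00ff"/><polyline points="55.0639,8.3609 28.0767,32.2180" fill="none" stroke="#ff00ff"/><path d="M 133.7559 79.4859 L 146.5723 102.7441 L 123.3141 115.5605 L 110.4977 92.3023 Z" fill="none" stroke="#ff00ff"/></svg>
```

G21
G90
G00 X116.3941 Y111.1556
M4 S255
G1 X111.9796 Y84.9007 F2714
G1 X85.7247 Y89.3152
G1 X90.1392 Y115.5701
G1 X116.3941 Y111.1556
M5
G00 X42.2450 Y63.1808
M4 S255
G1 X40.2715 Y67.5923 F2714
G1 X41.9954 Y72.1072
G1 X46.4069 Y74.0807
G1 X50.9218 Y72.3568
G1 X52.8953 Y67.9453
G1 X51.1714 Y63.4304
G1 X46.7599 Y61.4569
G1 X42.2450 Y63.1808
M5
G00 X55.0639 Y194.1550
M4 S255
G1 X28.0767 Y170.2979 F2714
M5
G00 X133.7559 Y123.0300
M4 S255
G1 X146.5723 Y99.7718 F2714
G1 X123.3141 Y86.9554
G1 X110.4977 Y110.2136
G1 X133.7559 Y123.0300
M5
G00 X0.0000 Y0.0000

Since the viewBox matches the mm dimensions, user units are millimetres directly. The only transform is the Y-flip y_m = 202.5159 − y_svg.

Shape 1 is a regular polygon drawn with `<path>`. Its stroke #ff00ff means engrave at S255, F2714. After flipping Y the toolpath is (116.3941,111.1556) → (111.9796,84.9007) → (85.7247,89.3152) → (90.1392,115.5701) → (116.3941,111.1556), returning to the start.

Shape 2 is a regular polygon drawn with `<path>`. Its stroke #ff00ff means engrave at S255, F2714. After flipping Y the toolpath is (42.2450,63.1808) → (40.2715,67.5923) → (41.9954,72.1072) → (46.4069,74.0807) → (50.9218,72.3568) → (52.8953,67.9453) → (51.1714,63.4304) → (46.7599,61.4569) → (42.2450,63.1808), returning to the start.

Shape 3 is a line segment drawn with `<polyline>`. Its stroke #ff00ff means engrave at S255, F2714. After flipping Y the toolpath is (55.0639,194.1550) → (28.0767,170.2979).

Shape 4 is a regular polygon drawn with `<path>`. Its stroke #ff00ff means engrave at S255, F2714. After flipping Y the toolpath is (133.7559,123.0300) → (146.5723,99.7718) → (123.3141,86.9554) → (110.4977,110.2136) → (133.7559,123.0300), returning to the start.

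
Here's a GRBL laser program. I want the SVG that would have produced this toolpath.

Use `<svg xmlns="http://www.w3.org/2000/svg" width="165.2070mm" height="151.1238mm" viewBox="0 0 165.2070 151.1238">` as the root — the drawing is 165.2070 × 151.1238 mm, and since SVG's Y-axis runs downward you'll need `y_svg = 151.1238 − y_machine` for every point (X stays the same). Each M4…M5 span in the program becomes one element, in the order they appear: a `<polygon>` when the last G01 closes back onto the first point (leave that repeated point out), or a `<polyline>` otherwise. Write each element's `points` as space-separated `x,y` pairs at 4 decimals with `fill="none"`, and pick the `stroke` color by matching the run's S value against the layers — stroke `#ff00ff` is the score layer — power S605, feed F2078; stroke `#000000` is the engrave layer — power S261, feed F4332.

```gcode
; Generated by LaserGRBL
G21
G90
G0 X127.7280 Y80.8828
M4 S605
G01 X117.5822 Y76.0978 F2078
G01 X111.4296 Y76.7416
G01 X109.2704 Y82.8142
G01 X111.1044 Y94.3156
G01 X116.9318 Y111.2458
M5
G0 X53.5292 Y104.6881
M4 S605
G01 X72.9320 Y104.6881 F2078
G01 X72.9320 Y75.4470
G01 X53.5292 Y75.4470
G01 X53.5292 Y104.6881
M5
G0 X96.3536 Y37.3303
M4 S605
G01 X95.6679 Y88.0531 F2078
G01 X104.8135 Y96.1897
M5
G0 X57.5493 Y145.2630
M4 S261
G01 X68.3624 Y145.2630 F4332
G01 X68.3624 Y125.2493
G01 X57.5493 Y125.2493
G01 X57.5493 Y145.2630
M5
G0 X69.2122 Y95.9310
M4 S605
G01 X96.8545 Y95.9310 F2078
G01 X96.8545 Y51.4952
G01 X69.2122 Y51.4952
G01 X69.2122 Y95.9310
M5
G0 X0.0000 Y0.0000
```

<svg xmlns="http://www.w3.org/2000/svg" width="165.2070mm" height="151.1238mm" viewBox="0 0 165.2070 151.1238">
  <polyline points="127.7280,70.2410 117.5822,75.0260 111.4296,74.3822 109.2704,68.3096 111.1044,56.8082 116.9318,39.8780" fill="none" stroke="#ff00ff"/>
  <polygon points="53.5292,46.4357 72.9320,46.4357 72.9320,75.6768 53.5292,75.6768" fill="none" stroke="#ff00ff"/>
  <polyline points="96.3536,113.7935 95.6679,63.0707 104.8135,54.9341" fill="none" stroke="#ff00ff"/>
  <polygon points="57.5493,5.8608 68.3624,5.8608 68.3624,25.8745 57.5493,25.8745" fill="none" stroke="#000000"/>
  <polygon points="69.2122,55.1928 96.8545,55.1928 96.8545,99.6286 69.2122,99.6286" fill="none" stroke="#ff00ff"/>
</svg>

Each laser-on run becomes one SVG element. Flip Y back into SVG space with y_svg = 151.1238 − y_machine.

Run 1: S605 ⇒ score layer `#ff00ff`. The run is open, so emit a `<polyline>` with points (Y-flipped): 127.7280,70.2410 117.5822,75.0260 111.4296,74.3822 109.2704,68.3096 111.1044,56.8082 116.9318,39.8780.

Run 2: power S605 maps to stroke `#ff00ff` (score). The run returns to its start, so emit a `<polygon>` with points (Y-flipped): 53.5292,46.4357 72.9320,46.4357 72.9320,75.6768 53.5292,75.6768.

Run 3: the run's S605 means `#ff00ff` (score). The run is open, so emit a `<polyline>` with points (Y-flipped): 96.3536,113.7935 95.6679,63.0707 104.8135,54.9341.

Run 4: power S261 maps to stroke `#000000` (engrave). The run returns to its start, so emit a `<polygon>` with points (Y-flipped): 57.5493,5.8608 68.3624,5.8608 68.3624,25.8745 57.5493,25.8745.

Run 5: S605 ⇒ score layer `#ff00ff`. The run returns to its start, so emit a `<polygon>` with points (Y-flipped): 69.2122,55.1928 96.8545,55.1928 96.8545,99.6286 69.2122,99.6286.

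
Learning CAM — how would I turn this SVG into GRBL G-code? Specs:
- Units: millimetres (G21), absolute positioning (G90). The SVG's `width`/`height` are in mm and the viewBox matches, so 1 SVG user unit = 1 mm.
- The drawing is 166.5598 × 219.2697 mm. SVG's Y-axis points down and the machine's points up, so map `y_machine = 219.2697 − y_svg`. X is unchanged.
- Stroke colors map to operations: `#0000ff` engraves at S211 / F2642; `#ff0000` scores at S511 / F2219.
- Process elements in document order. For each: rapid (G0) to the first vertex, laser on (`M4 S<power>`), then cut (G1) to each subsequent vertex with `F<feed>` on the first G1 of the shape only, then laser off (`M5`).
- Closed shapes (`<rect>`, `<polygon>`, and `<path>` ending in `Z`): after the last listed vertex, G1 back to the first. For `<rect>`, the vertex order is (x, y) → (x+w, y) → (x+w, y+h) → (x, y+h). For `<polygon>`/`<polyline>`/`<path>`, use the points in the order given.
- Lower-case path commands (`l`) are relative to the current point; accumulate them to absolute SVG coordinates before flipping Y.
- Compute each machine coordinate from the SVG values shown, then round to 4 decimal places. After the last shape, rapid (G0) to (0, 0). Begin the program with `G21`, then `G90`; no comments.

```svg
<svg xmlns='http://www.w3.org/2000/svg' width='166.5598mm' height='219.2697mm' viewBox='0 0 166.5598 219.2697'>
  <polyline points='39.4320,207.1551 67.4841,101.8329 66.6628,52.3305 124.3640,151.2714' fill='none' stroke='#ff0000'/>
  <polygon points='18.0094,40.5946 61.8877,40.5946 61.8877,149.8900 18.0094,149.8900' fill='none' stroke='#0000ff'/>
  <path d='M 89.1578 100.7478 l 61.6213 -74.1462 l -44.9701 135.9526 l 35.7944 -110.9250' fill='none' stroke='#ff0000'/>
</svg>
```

viewBox `0 0 166.5598 219.2697` with mm width/height → 1 unit = 1 mm. Flip: y_m = 219.2697 − y_svg.

**Shape 1** — `<polyline>` open polyline, stroke `#ff0000` → score (S511, F2219). Machine vertices: (39.4320,12.1146) → (67.4841,117.4368) → (66.6628,166.9392) → (124.3640,67.9983). Open path.

**Shape 2** — `<polygon>` rectangle, stroke `#0000ff` → engrave (S211, F2642). Machine vertices: (18.0094,178.6751) → (61.8877,178.6751) → (61.8877,69.3797) → (18.0094,69.3797) → (18.0094,178.6751). Closed: final G1 returns to the first vertex.

**Shape 3** — `<path>` open polyline, stroke `#ff0000` → score (S511, F2219). Machine vertices: (89.1578,118.5219) → (150.7791,192.6681) → (105.8090,56.7155) → (141.6034,167.6405). Open path.

G21
G90
G0 X39.4320 Y12.1146
M4 S511
G1 X67.4841 Y117.4368 F2219
G1 X66.6628 Y166.9392
G1 X124.3640 Y67.9983
M5
G0 X18.0094 Y178.6751
M4 S211
G1 X61.8877 Y178.6751 F2642
G1 X61.8877 Y69.3797
G1 X18.0094 Y69.3797
G1 X18.0094 Y178.6751
M5
G0 X89.1578 Y118.5219
M4 S511
G1 X150.7791 Y192.6681 F2219
G1 X105.8090 Y56.7155
G1 X141.6034 Y167.6405
M5
G0 X0.0000 Y0.0000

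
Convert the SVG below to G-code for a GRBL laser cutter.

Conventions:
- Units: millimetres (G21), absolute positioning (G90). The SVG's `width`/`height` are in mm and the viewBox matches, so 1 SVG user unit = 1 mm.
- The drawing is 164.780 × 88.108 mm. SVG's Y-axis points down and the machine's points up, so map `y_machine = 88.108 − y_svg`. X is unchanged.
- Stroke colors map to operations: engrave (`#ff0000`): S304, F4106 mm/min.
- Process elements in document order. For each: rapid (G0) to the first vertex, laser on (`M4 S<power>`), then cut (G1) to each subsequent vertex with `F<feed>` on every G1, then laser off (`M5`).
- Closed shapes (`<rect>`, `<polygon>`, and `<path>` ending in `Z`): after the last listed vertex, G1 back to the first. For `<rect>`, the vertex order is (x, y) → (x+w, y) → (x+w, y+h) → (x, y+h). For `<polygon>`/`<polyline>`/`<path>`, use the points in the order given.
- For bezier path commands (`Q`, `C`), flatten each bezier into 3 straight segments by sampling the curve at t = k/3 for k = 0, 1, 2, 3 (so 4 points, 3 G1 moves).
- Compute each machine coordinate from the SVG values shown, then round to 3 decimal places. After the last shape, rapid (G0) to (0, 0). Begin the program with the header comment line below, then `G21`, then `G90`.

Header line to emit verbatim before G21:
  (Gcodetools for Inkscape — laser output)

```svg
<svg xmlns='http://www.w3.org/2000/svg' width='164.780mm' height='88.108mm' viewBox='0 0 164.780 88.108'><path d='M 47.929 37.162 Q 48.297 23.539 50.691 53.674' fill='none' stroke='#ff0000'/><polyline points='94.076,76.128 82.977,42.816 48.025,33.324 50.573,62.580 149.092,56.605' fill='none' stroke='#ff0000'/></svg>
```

(Gcodetools for Inkscape — laser output)
G21
G90
G0 X47.929 Y50.946
M4 S304
G1 X48.399 Y55.166 F4106
G1 X49.320 Y49.662 F4106
G1 X50.691 Y34.434 F4106
M5
G0 X94.076 Y11.980
M4 S304
G1 X82.977 Y45.292 F4106
G1 X48.025 Y54.784 F4106
G1 X50.573 Y25.528 F4106
G1 X149.092 Y31.503 F4106
M5
G0 X0.000 Y0.000

viewBox `0 0 164.780 88.108` with mm width/height → 1 unit = 1 mm. Flip: y_m = 88.108 − y_svg.

**Shape 1** — `<path>` quadratic bezier, stroke `#ff0000` → engrave (S304, F4106). Control points (SVG): P0=(47.929,37.162), P1=(48.297,23.539), P2=(50.691,53.674); sampled at t=k/3. Machine vertices: (47.929,50.946) → (48.399,55.166) → (49.320,49.662) → (50.691,34.434). Open path.

**Shape 2** — `<polyline>` open polyline, stroke `#ff0000` → engrave (S304, F4106). Machine vertices: (94.076,11.980) → (82.977,45.292) → (48.025,54.784) → (50.573,25.528) → (149.092,31.503). Open path.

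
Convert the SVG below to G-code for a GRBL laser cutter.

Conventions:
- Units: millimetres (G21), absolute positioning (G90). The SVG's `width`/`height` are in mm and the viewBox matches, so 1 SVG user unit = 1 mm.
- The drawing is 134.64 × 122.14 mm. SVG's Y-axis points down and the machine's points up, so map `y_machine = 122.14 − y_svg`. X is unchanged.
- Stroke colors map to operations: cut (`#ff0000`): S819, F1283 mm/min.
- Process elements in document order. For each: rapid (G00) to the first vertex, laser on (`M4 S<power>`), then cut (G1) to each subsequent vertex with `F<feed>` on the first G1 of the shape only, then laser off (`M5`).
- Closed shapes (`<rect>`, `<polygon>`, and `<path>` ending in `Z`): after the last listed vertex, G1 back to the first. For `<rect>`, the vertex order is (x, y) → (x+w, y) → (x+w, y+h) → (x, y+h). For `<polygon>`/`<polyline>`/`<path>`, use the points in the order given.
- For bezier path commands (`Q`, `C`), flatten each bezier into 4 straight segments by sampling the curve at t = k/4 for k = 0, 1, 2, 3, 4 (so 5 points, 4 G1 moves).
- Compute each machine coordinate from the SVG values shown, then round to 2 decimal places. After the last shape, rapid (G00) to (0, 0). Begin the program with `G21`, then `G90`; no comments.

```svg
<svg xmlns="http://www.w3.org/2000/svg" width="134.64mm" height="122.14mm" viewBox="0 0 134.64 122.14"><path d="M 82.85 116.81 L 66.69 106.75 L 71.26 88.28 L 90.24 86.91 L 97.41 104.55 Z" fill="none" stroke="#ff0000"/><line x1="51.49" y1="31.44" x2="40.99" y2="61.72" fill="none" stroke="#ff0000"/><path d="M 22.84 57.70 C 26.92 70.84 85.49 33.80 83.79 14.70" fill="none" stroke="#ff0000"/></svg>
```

G21
G90
G00 X82.85 Y5.33
M4 S819
G1 X66.69 Y15.39 F1283
G1 X71.26 Y33.86
G1 X90.24 Y35.23
G1 X97.41 Y17.59
G1 X82.85 Y5.33
M5
G00 X51.49 Y90.70
M4 S819
G1 X40.99 Y60.42 F1283
M5
G00 X22.84 Y64.44
M4 S819
G1 X34.32 Y62.93 F1283
G1 X55.48 Y73.85
G1 X75.56 Y90.82
G1 X83.79 Y107.44
M5
G00 X0.00 Y0.00

viewBox `0 0 134.64 122.14` with mm width/height → 1 unit = 1 mm. Flip: y_m = 122.14 − y_svg.

**Shape 1** — `<path>` regular polygon, stroke `#ff0000` → cut (S819, F1283). Machine vertices: (82.85,5.33) → (66.69,15.39) → (71.26,33.86) → (90.24,35.23) → (97.41,17.59) → (82.85,5.33). Closed: final G1 returns to the first vertex.

**Shape 2** — `<line>` line segment, stroke `#ff0000` → cut (S819, F1283). Machine vertices: (51.49,90.70) → (40.99,60.42). Open path.

**Shape 3** — `<path>` cubic bezier, stroke `#ff0000` → cut (S819, F1283). Control points (SVG): P0=(22.84,57.70), P1=(26.92,70.84), P2=(85.49,33.80), P3=(83.79,14.70); sampled at t=k/4. Machine vertices: (22.84,64.44) → (34.32,62.93) → (55.48,73.85) → (75.56,90.82) → (83.79,107.44). Open path.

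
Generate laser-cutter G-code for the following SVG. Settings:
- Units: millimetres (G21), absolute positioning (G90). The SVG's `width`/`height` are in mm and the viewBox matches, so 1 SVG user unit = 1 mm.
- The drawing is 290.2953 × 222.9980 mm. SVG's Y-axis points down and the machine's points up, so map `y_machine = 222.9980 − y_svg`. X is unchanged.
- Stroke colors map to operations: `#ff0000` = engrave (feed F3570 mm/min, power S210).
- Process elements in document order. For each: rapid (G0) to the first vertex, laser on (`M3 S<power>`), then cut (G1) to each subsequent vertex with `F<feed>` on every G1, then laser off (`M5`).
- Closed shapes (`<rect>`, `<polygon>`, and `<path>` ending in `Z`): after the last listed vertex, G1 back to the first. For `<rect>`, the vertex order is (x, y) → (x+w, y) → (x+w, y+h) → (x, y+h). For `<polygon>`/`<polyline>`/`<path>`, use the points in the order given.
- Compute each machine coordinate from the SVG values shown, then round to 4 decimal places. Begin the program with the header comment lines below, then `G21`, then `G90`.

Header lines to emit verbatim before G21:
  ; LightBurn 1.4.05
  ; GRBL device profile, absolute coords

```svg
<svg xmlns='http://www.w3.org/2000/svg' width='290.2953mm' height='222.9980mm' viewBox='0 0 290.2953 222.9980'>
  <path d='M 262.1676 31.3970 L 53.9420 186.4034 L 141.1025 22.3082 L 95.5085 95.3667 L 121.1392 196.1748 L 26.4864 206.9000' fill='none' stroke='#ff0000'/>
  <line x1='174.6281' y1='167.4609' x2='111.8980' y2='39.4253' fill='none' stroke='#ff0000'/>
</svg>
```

1 u = 1 mm; y_m = 222.9980 − y.

[1] `<path>` open polyline, #ff0000→engrave S210 F3570: (262.1676,191.6010) → (53.9420,36.5946) → (141.1025,200.6898) → (95.5085,127.6313) → (121.1392,26.8232) → (26.4864,16.0980)

[2] `<line>` line segment, #ff0000→engrave S210 F3570: (174.6281,55.5371) → (111.8980,183.5727)

; LightBurn 1.4.05
; GRBL device profile, absolute coords
G21
G90
G0 X262.1676 Y191.6010
M3 S210
G1 X53.9420 Y36.5946 F3570
G1 X141.1025 Y200.6898 F3570
G1 X95.5085 Y127.6313 F3570
G1 X121.1392 Y26.8232 F3570
G1 X26.4864 Y16.0980 F3570
M5
G0 X174.6281 Y55.5371
M3 S210
G1 X111.8980 Y183.5727 F3570
M5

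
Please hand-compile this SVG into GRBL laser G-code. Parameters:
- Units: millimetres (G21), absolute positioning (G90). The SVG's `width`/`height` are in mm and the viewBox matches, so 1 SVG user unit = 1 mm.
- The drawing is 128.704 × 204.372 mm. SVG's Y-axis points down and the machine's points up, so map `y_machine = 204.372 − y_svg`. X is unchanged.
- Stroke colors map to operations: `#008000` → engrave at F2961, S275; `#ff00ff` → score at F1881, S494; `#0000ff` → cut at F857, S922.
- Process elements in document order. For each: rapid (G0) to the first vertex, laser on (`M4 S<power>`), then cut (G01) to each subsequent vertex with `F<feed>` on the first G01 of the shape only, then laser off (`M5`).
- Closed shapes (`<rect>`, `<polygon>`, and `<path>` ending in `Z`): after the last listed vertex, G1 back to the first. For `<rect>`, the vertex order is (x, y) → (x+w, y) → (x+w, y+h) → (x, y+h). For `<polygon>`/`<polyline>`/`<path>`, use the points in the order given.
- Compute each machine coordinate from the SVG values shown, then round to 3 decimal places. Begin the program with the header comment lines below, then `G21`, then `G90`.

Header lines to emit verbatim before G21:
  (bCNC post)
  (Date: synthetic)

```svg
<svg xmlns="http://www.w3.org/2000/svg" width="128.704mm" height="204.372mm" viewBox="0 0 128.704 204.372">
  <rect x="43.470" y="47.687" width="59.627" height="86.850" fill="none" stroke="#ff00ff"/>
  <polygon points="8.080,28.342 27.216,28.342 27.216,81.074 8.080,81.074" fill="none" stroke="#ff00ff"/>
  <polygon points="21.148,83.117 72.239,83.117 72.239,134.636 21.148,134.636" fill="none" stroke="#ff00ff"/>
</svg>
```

(bCNC post)
(Date: synthetic)
G21
G90
G0 X43.470 Y156.685
M4 S494
G01 X103.097 Y156.685 F1881
G01 X103.097 Y69.835
G01 X43.470 Y69.835
G01 X43.470 Y156.685
M5
G0 X8.080 Y176.030
M4 S494
G01 X27.216 Y176.030 F1881
G01 X27.216 Y123.298
G01 X8.080 Y123.298
G01 X8.080 Y176.030
M5
G0 X21.148 Y121.255
M4 S494
G01 X72.239 Y121.255 F1881
G01 X72.239 Y69.736
G01 X21.148 Y69.736
G01 X21.148 Y121.255
M5

1 u = 1 mm; y_m = 204.372 − y.

[1] `<rect>` rectangle, #ff00ff→score S494 F1881: (43.470,156.685) → (103.097,156.685) → (103.097,69.835) → (43.470,69.835) → (43.470,156.685) (closed)

[2] `<polygon>` rectangle, #ff00ff→score S494 F1881: (8.080,176.030) → (27.216,176.030) → (27.216,123.298) → (8.080,123.298) → (8.080,176.030) (closed)

[3] `<polygon>` rectangle, #ff00ff→score S494 F1881: (21.148,121.255) → (72.239,121.255) → (72.239,69.736) → (21.148,69.736) → (21.148,121.255) (closed)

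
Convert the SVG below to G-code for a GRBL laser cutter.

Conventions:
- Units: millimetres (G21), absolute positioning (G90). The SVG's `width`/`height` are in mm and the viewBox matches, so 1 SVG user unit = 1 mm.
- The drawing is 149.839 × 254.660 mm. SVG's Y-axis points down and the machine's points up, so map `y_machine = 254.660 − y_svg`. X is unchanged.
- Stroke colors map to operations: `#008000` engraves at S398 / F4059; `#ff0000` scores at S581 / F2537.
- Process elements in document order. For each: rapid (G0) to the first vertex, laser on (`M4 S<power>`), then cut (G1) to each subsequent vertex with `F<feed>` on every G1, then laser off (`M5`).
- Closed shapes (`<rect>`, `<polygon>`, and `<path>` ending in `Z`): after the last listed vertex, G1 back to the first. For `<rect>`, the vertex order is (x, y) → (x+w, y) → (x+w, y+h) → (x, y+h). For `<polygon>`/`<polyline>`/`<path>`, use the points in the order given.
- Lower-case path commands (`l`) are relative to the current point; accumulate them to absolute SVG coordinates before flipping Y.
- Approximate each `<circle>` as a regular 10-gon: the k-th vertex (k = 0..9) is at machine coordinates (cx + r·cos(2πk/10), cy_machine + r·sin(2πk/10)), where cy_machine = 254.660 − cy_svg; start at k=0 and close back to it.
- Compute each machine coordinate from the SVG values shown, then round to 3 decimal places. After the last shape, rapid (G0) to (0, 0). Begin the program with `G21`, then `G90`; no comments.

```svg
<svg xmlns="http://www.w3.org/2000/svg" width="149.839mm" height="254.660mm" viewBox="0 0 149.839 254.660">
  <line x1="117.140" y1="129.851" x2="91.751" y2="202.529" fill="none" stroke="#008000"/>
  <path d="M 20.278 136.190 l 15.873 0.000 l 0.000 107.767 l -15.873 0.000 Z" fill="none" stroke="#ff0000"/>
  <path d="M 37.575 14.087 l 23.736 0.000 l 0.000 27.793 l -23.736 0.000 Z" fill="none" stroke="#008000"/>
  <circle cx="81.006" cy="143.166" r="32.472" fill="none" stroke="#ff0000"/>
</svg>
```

Since the viewBox matches the mm dimensions, user units are millimetres directly. The only transform is the Y-flip y_m = 254.660 − y_svg.

Shape 1 is a line segment drawn with `<line>`. Its stroke #008000 means engrave at S398, F4059. After flipping Y the toolpath is (117.140,124.809) → (91.751,52.131).

Shape 2 is a rectangle drawn with `<path>`. Its stroke #ff0000 means score at S581, F2537. After flipping Y the toolpath is (20.278,118.470) → (36.151,118.470) → (36.151,10.703) → (20.278,10.703) → (20.278,118.470), returning to the start.

Shape 3 is a rectangle drawn with `<path>`. Its stroke #008000 means engrave at S398, F4059. After flipping Y the toolpath is (37.575,240.573) → (61.311,240.573) → (61.311,212.780) → (37.575,212.780) → (37.575,240.573), returning to the start.

Shape 4 is a circle drawn with `<circle>`. Its stroke #ff0000 means score at S581, F2537. After flipping Y the toolpath is (113.478,111.494) → (107.276,130.581) → (91.040,142.377) → (70.972,142.377) → (54.736,130.581) → (48.534,111.494) → (54.736,92.407) → (70.972,80.611) → (91.040,80.611) → (107.276,92.407) → (113.478,111.494), returning to the start.

G21
G90
G0 X117.140 Y124.809
M4 S398
G1 X91.751 Y52.131 F4059
M5
G0 X20.278 Y118.470
M4 S581
G1 X36.151 Y118.470 F2537
G1 X36.151 Y10.703 F2537
G1 X20.278 Y10.703 F2537
G1 X20.278 Y118.470 F2537
M5
G0 X37.575 Y240.573
M4 S398
G1 X61.311 Y240.573 F4059
G1 X61.311 Y212.780 F4059
G1 X37.575 Y212.780 F4059
G1 X37.575 Y240.573 F4059
M5
G0 X113.478 Y111.494
M4 S581
G1 X107.276 Y130.581 F2537
G1 X91.040 Y142.377 F2537
G1 X70.972 Y142.377 F2537
G1 X54.736 Y130.581 F2537
G1 X48.534 Y111.494 F2537
G1 X54.736 Y92.407 F2537
G1 X70.972 Y80.611 F2537
G1 X91.040 Y80.611 F2537
G1 X107.276 Y92.407 F2537
G1 X113.478 Y111.494 F2537
M5
G0 X0.000 Y0.000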